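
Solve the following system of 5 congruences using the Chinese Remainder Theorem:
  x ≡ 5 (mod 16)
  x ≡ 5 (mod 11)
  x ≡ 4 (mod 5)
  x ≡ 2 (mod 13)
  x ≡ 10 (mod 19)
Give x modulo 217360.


Product of moduli M = 16 · 11 · 5 · 13 · 19 = 217360.
Merge one congruence at a time:
  Start: x ≡ 5 (mod 16).
  Combine with x ≡ 5 (mod 11); new modulus lcm = 176.
    Write x = 5 + 16·t and substitute into x ≡ 5 (mod 11): 16·t ≡ 5 − 5 = 0 (mod 11).
    Reduce coefficients mod 11: 5·t ≡ 0 (mod 11).
    The inverse of 5 mod 11 is 9 (since 5·9 = 45 = 4·11 + 1), so t ≡ 9·0 = 0 ≡ 0 (mod 11).
    Then x = 5 + 16·0 = 5, valid modulo lcm(16, 11) = 176: x ≡ 5 (mod 176).
  Combine with x ≡ 4 (mod 5); new modulus lcm = 880.
    Write x = 5 + 176·t and substitute into x ≡ 4 (mod 5): 176·t ≡ 4 − 5 = -1 (mod 5).
    Reduce coefficients mod 5: 1·t ≡ 4 (mod 5).
    So t ≡ 4 (mod 5).
    Then x = 5 + 176·4 = 709, valid modulo lcm(176, 5) = 880: x ≡ 709 (mod 880).
  Combine with x ≡ 2 (mod 13); new modulus lcm = 11440.
    Write x = 709 + 880·t and substitute into x ≡ 2 (mod 13): 880·t ≡ 2 − 709 = -707 (mod 13).
    Reduce coefficients mod 13: 9·t ≡ 8 (mod 13).
    The inverse of 9 mod 13 is 3 (since 9·3 = 27 = 2·13 + 1), so t ≡ 3·8 = 24 ≡ 11 (mod 13).
    Then x = 709 + 880·11 = 10389, valid modulo lcm(880, 13) = 11440: x ≡ 10389 (mod 11440).
  Combine with x ≡ 10 (mod 19); new modulus lcm = 217360.
    Write x = 10389 + 11440·t and substitute into x ≡ 10 (mod 19): 11440·t ≡ 10 − 10389 = -10379 (mod 19).
    Reduce coefficients mod 19: 2·t ≡ 14 (mod 19).
    The inverse of 2 mod 19 is 10 (since 2·10 = 20 = 1·19 + 1), so t ≡ 10·14 = 140 ≡ 7 (mod 19).
    Then x = 10389 + 11440·7 = 90469, valid modulo lcm(11440, 19) = 217360: x ≡ 90469 (mod 217360).
Verify against each original: 90469 mod 16 = 5, 90469 mod 11 = 5, 90469 mod 5 = 4, 90469 mod 13 = 2, 90469 mod 19 = 10.

x ≡ 90469 (mod 217360).


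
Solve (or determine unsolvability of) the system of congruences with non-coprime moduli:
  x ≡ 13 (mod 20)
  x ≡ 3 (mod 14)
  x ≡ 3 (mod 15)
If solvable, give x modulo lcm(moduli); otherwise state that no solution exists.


Moduli 20, 14, 15 are not pairwise coprime, so CRT works modulo lcm(m_i) when all pairwise compatibility conditions hold.
Pairwise compatibility: gcd(m_i, m_j) must divide a_i - a_j for every pair.
Merge one congruence at a time:
  Start: x ≡ 13 (mod 20).
  Combine with x ≡ 3 (mod 14): gcd(20, 14) = 2; 3 - 13 = -10, which IS divisible by 2, so compatible.
    Write x = 13 + 20·t and substitute into x ≡ 3 (mod 14): 20·t ≡ 3 − 13 = -10 (mod 14).
    Divide the congruence (and modulus) by g = 2: 10·t ≡ -5 (mod 7).
    Reduce coefficients mod 7: 3·t ≡ 2 (mod 7).
    The inverse of 3 mod 7 is 5 (since 3·5 = 15 = 2·7 + 1), so t ≡ 5·2 = 10 ≡ 3 (mod 7).
    Then x = 13 + 20·3 = 73, valid modulo lcm(20, 14) = 140: x ≡ 73 (mod 140).
  Combine with x ≡ 3 (mod 15): gcd(140, 15) = 5; 3 - 73 = -70, which IS divisible by 5, so compatible.
    Write x = 73 + 140·t and substitute into x ≡ 3 (mod 15): 140·t ≡ 3 − 73 = -70 (mod 15).
    Divide the congruence (and modulus) by g = 5: 28·t ≡ -14 (mod 3).
    Reduce coefficients mod 3: 1·t ≡ 1 (mod 3).
    So t ≡ 1 (mod 3).
    Then x = 73 + 140·1 = 213, valid modulo lcm(140, 15) = 420: x ≡ 213 (mod 420).
Verify: 213 mod 20 = 13, 213 mod 14 = 3, 213 mod 15 = 3.

x ≡ 213 (mod 420).


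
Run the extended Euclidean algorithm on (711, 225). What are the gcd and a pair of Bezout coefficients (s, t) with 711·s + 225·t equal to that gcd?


Euclidean algorithm on (711, 225) — divide until remainder is 0:
  711 = 3 · 225 + 36
  225 = 6 · 36 + 9
  36 = 4 · 9 + 0
gcd(711, 225) = 9.
Track Bezout coefficients alongside the remainders: start with r₀ = 711 = a·1 + b·0 (s = 1, t = 0) and r₁ = 225 = a·0 + b·1 (s = 0, t = 1); each new remainder r_{k+1} = r_{k-1} − q_k·r_k inherits s_{k+1} = s_{k-1} − q_k·s_k, t_{k+1} = t_{k-1} − q_k·t_k, so r_k = a·s_k + b·t_k at every step:
  q = 3: r = 36, s = 1 − 3·0 = 1, t = 0 − 3·1 = -3  (check: 711·1 + 225·(-3) = 36)
  q = 6: r = 9, s = 0 − 6·1 = -6, t = 1 − 6·(-3) = 19  (check: 711·(-6) + 225·19 = 9)
The row with r = 9 (the gcd) gives the Bezout coefficients s = -6, t = 19.
Result: 711 · (-6) + 225 · (19) = 9.

gcd(711, 225) = 9; s = -6, t = 19 (check: 711·(-6) + 225·19 = 9).


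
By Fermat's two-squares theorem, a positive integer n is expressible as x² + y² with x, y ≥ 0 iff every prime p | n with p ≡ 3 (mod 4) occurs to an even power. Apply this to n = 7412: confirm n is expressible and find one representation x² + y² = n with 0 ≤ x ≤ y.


Step 1: Factor n = 7412 = 2^2 · 17 · 109.
Step 2: Check the mod-4 condition on each prime factor: 2 = 2 (special); 17 ≡ 1 (mod 4), exponent 1; 109 ≡ 1 (mod 4), exponent 1.
All primes ≡ 3 (mod 4) appear to even exponent (or don't appear), so by the two-squares theorem n IS expressible as a sum of two squares.
Step 3: Build a representation. Group n = k² · m with k = 2 and m = 17 · 109 = 1853 (a product of primes ≡ 1 (mod 4)); a representation of m scales to one of n via (k·x)² + (k·y)² = k²(x² + y²). Each prime p ≡ 1 (mod 4) is itself a sum of two squares; find a² by testing p − a² for a perfect square:
  17: 17 − 1² = 16 = 4² ⇒ 17 = 1² + 4².
  109: 109 − 1² = 108, 109 − 2² = 105, 109 − 3² = 100 = 10² ⇒ 109 = 3² + 10².
  Combine using the Brahmagupta–Fibonacci identity (a² + b²)(c² + d²) = (ac − bd)² + (ad + bc)² = (ac + bd)² + (ad − bc)²:
  17 · 109 = 1853: from (1² + 4²)(3² + 10²), take (1·3 − 4·10, 1·10 + 4·3) = (3 − 40, 10 + 12) = (-37, 22); dropping signs (only squares matter) gives (37, 22); check 37² + 22² = 1369 + 484 = 1853 ✓.
  Scale by k = 2: (2·37, 2·22) = (74, 44).
Step 4: Order so x ≤ y and verify: 44² + 74² = 1936 + 5476 = 7412 = n. ✓

n = 7412 = 44² + 74² (one valid representation with x ≤ y).


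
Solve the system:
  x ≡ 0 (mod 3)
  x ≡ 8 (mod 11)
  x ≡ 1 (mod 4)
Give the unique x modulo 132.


Moduli 3, 11, 4 are pairwise coprime; by CRT there is a unique solution modulo M = 3 · 11 · 4 = 132.
Solve pairwise, accumulating the modulus:
  Start with x ≡ 0 (mod 3).
  Combine with x ≡ 8 (mod 11): since gcd(3, 11) = 1, we get a unique residue mod 33.
    Write x = 0 + 3·t and substitute into x ≡ 8 (mod 11): 3·t ≡ 8 − 0 = 8 (mod 11).
    The inverse of 3 mod 11 is 4 (since 3·4 = 12 = 1·11 + 1), so t ≡ 4·8 = 32 ≡ 10 (mod 11).
    Then x = 0 + 3·10 = 30, valid modulo lcm(3, 11) = 33: x ≡ 30 (mod 33).
  Combine with x ≡ 1 (mod 4): since gcd(33, 4) = 1, we get a unique residue mod 132.
    Write x = 30 + 33·t and substitute into x ≡ 1 (mod 4): 33·t ≡ 1 − 30 = -29 (mod 4).
    Reduce coefficients mod 4: 1·t ≡ 3 (mod 4).
    So t ≡ 3 (mod 4).
    Then x = 30 + 33·3 = 129, valid modulo lcm(33, 4) = 132: x ≡ 129 (mod 132).
Verify: 129 mod 3 = 0 ✓, 129 mod 11 = 8 ✓, 129 mod 4 = 1 ✓.

x ≡ 129 (mod 132).


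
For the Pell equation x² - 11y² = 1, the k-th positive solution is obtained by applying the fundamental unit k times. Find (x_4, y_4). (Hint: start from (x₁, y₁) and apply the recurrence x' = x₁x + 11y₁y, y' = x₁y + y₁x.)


Step 1: Find the fundamental solution (x₁, y₁) of x² - 11y² = 1.
  Expand √11 as a continued fraction. a₀ = ⌊√11⌋ = 3; iterate m_{k+1} = d_k·a_k − m_k, d_{k+1} = (11 − m_{k+1}²)/d_k, a_{k+1} = ⌊(a₀ + m_{k+1})/d_{k+1}⌋ (starting m₀ = 0, d₀ = 1), with convergents p_k = a_k·p_{k-1} + p_{k-2}, q_k = a_k·q_{k-1} + q_{k-2} (p₋₁ = 1, q₋₁ = 0):
  k = 0: a₀ = 3; p₀/q₀ = 3/1; p₀² − 11·q₀² = 9 − 11 = -2.
  k = 1: m = 3, d = 2, a = ⌊(3 + 3)/2⌋ = 3; p/q = (3·3 + 1)/(3·1 + 0) = 10/3; p² − 11·q² = 100 − 99 = 1.
  The first convergent with p² − 11·q² = 1 gives the fundamental solution (x₁, y₁) = (10, 3).
Step 2: Apply the recurrence (x_{n+1}, y_{n+1}) = (x₁x_n + 11y₁y_n, x₁y_n + y₁x_n) repeatedly.
  From (x_1, y_1) = (10, 3): x_2 = 10·10 + 11·3·3 = 199; y_2 = 10·3 + 3·10 = 60.
  From (x_2, y_2) = (199, 60): x_3 = 10·199 + 11·3·60 = 3970; y_3 = 10·60 + 3·199 = 1197.
  From (x_3, y_3) = (3970, 1197): x_4 = 10·3970 + 11·3·1197 = 79201; y_4 = 10·1197 + 3·3970 = 23880.
Step 3: Verify x_4² - 11·y_4² = 6272798401 - 6272798400 = 1 (should be 1). ✓

(x_1, y_1) = (10, 3); (x_4, y_4) = (79201, 23880).


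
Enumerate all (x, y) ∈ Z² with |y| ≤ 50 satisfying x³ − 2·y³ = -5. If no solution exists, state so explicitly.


The equation is x³ - 2y³ = -5. For fixed y, x³ = 2·y³ − 5, so a solution requires the RHS to be a perfect cube.
Strategy: iterate y from -50 to 50, compute RHS = 2·y³ − 5, and check whether it is a (positive or negative) perfect cube.
Check small values of y:
  y = 0: RHS = -5 is not a perfect cube.
  y = 1: RHS = -3 is not a perfect cube.
  y = -1: RHS = -7 is not a perfect cube.
  y = 2: RHS = 11 is not a perfect cube.
  y = -2: RHS = -21 is not a perfect cube.
  y = 3: RHS = 49 is not a perfect cube.
  y = -3: RHS = -59 is not a perfect cube.
Continuing the search up to |y| = 50 finds no solutions either.
No (x, y) in the scanned range satisfies the equation.

No integer solutions with |y| ≤ 50.


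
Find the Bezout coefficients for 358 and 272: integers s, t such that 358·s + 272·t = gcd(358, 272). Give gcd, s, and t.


Euclidean algorithm on (358, 272) — divide until remainder is 0:
  358 = 1 · 272 + 86
  272 = 3 · 86 + 14
  86 = 6 · 14 + 2
  14 = 7 · 2 + 0
gcd(358, 272) = 2.
Track Bezout coefficients alongside the remainders: start with r₀ = 358 = a·1 + b·0 (s = 1, t = 0) and r₁ = 272 = a·0 + b·1 (s = 0, t = 1); each new remainder r_{k+1} = r_{k-1} − q_k·r_k inherits s_{k+1} = s_{k-1} − q_k·s_k, t_{k+1} = t_{k-1} − q_k·t_k, so r_k = a·s_k + b·t_k at every step:
  q = 1: r = 86, s = 1 − 1·0 = 1, t = 0 − 1·1 = -1  (check: 358·1 + 272·(-1) = 86)
  q = 3: r = 14, s = 0 − 3·1 = -3, t = 1 − 3·(-1) = 4  (check: 358·(-3) + 272·4 = 14)
  q = 6: r = 2, s = 1 − 6·(-3) = 19, t = -1 − 6·4 = -25  (check: 358·19 + 272·(-25) = 2)
The row with r = 2 (the gcd) gives the Bezout coefficients s = 19, t = -25.
Result: 358 · (19) + 272 · (-25) = 2.

gcd(358, 272) = 2; s = 19, t = -25 (check: 358·19 + 272·(-25) = 2).


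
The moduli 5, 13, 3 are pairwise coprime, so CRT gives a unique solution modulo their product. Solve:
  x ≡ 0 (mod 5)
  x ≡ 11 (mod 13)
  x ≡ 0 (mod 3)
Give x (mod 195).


Moduli 5, 13, 3 are pairwise coprime; by CRT there is a unique solution modulo M = 5 · 13 · 3 = 195.
Solve pairwise, accumulating the modulus:
  Start with x ≡ 0 (mod 5).
  Combine with x ≡ 11 (mod 13): since gcd(5, 13) = 1, we get a unique residue mod 65.
    Write x = 0 + 5·t and substitute into x ≡ 11 (mod 13): 5·t ≡ 11 − 0 = 11 (mod 13).
    The inverse of 5 mod 13 is 8 (since 5·8 = 40 = 3·13 + 1), so t ≡ 8·11 = 88 ≡ 10 (mod 13).
    Then x = 0 + 5·10 = 50, valid modulo lcm(5, 13) = 65: x ≡ 50 (mod 65).
  Combine with x ≡ 0 (mod 3): since gcd(65, 3) = 1, we get a unique residue mod 195.
    Write x = 50 + 65·t and substitute into x ≡ 0 (mod 3): 65·t ≡ 0 − 50 = -50 (mod 3).
    Reduce coefficients mod 3: 2·t ≡ 1 (mod 3).
    The inverse of 2 mod 3 is 2 (since 2·2 = 4 = 1·3 + 1), so t ≡ 2·1 = 2 ≡ 2 (mod 3).
    Then x = 50 + 65·2 = 180, valid modulo lcm(65, 3) = 195: x ≡ 180 (mod 195).
Verify: 180 mod 5 = 0 ✓, 180 mod 13 = 11 ✓, 180 mod 3 = 0 ✓.

x ≡ 180 (mod 195).


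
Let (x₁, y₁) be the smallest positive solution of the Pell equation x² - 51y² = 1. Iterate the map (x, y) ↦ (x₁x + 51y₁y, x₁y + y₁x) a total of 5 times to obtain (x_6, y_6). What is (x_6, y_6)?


Step 1: Find the fundamental solution (x₁, y₁) of x² - 51y² = 1.
  Expand √51 as a continued fraction. a₀ = ⌊√51⌋ = 7; iterate m_{k+1} = d_k·a_k − m_k, d_{k+1} = (51 − m_{k+1}²)/d_k, a_{k+1} = ⌊(a₀ + m_{k+1})/d_{k+1}⌋ (starting m₀ = 0, d₀ = 1), with convergents p_k = a_k·p_{k-1} + p_{k-2}, q_k = a_k·q_{k-1} + q_{k-2} (p₋₁ = 1, q₋₁ = 0):
  k = 0: a₀ = 7; p₀/q₀ = 7/1; p₀² − 51·q₀² = 49 − 51 = -2.
  k = 1: m = 7, d = 2, a = ⌊(7 + 7)/2⌋ = 7; p/q = (7·7 + 1)/(7·1 + 0) = 50/7; p² − 51·q² = 2500 − 2499 = 1.
  The first convergent with p² − 51·q² = 1 gives the fundamental solution (x₁, y₁) = (50, 7).
Step 2: Apply the recurrence (x_{n+1}, y_{n+1}) = (x₁x_n + 51y₁y_n, x₁y_n + y₁x_n) repeatedly.
  From (x_1, y_1) = (50, 7): x_2 = 50·50 + 51·7·7 = 4999; y_2 = 50·7 + 7·50 = 700.
  From (x_2, y_2) = (4999, 700): x_3 = 50·4999 + 51·7·700 = 499850; y_3 = 50·700 + 7·4999 = 69993.
  From (x_3, y_3) = (499850, 69993): x_4 = 50·499850 + 51·7·69993 = 49980001; y_4 = 50·69993 + 7·499850 = 6998600.
  From (x_4, y_4) = (49980001, 6998600): x_5 = 50·49980001 + 51·7·6998600 = 4997500250; y_5 = 50·6998600 + 7·49980001 = 699790007.
  From (x_5, y_5) = (4997500250, 699790007): x_6 = 50·4997500250 + 51·7·699790007 = 499700044999; y_6 = 50·699790007 + 7·4997500250 = 69972002100.
Step 3: Verify x_6² - 51·y_6² = 249700134972002624910001 - 249700134972002624910000 = 1 (should be 1). ✓

(x_1, y_1) = (50, 7); (x_6, y_6) = (499700044999, 69972002100).


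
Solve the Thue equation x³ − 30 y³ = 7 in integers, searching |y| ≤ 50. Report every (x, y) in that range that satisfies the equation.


The equation is x³ - 30y³ = 7. For fixed y, x³ = 30·y³ + 7, so a solution requires the RHS to be a perfect cube.
Strategy: iterate y from -50 to 50, compute RHS = 30·y³ + 7, and check whether it is a (positive or negative) perfect cube.
Check small values of y:
  y = 0: RHS = 7 is not a perfect cube.
  y = 1: RHS = 37 is not a perfect cube.
  y = -1: RHS = -23 is not a perfect cube.
  y = 2: RHS = 247 is not a perfect cube.
  y = -2: RHS = -233 is not a perfect cube.
  y = 3: RHS = 817 is not a perfect cube.
  y = -3: RHS = -803 is not a perfect cube.
Continuing the search up to |y| = 50 finds no solutions either.
No (x, y) in the scanned range satisfies the equation.

No integer solutions with |y| ≤ 50.


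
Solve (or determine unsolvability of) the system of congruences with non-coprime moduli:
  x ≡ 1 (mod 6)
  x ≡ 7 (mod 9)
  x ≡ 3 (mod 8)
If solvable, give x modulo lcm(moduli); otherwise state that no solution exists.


Moduli 6, 9, 8 are not pairwise coprime, so CRT works modulo lcm(m_i) when all pairwise compatibility conditions hold.
Pairwise compatibility: gcd(m_i, m_j) must divide a_i - a_j for every pair.
Merge one congruence at a time:
  Start: x ≡ 1 (mod 6).
  Combine with x ≡ 7 (mod 9): gcd(6, 9) = 3; 7 - 1 = 6, which IS divisible by 3, so compatible.
    Write x = 1 + 6·t and substitute into x ≡ 7 (mod 9): 6·t ≡ 7 − 1 = 6 (mod 9).
    Divide the congruence (and modulus) by g = 3: 2·t ≡ 2 (mod 3).
    The inverse of 2 mod 3 is 2 (since 2·2 = 4 = 1·3 + 1), so t ≡ 2·2 = 4 ≡ 1 (mod 3).
    Then x = 1 + 6·1 = 7, valid modulo lcm(6, 9) = 18: x ≡ 7 (mod 18).
  Combine with x ≡ 3 (mod 8): gcd(18, 8) = 2; 3 - 7 = -4, which IS divisible by 2, so compatible.
    Write x = 7 + 18·t and substitute into x ≡ 3 (mod 8): 18·t ≡ 3 − 7 = -4 (mod 8).
    Divide the congruence (and modulus) by g = 2: 9·t ≡ -2 (mod 4).
    Reduce coefficients mod 4: 1·t ≡ 2 (mod 4).
    So t ≡ 2 (mod 4).
    Then x = 7 + 18·2 = 43, valid modulo lcm(18, 8) = 72: x ≡ 43 (mod 72).
Verify: 43 mod 6 = 1, 43 mod 9 = 7, 43 mod 8 = 3.

x ≡ 43 (mod 72).


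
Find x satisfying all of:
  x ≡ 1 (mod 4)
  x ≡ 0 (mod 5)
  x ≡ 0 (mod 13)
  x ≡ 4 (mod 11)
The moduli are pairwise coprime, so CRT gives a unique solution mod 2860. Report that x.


Product of moduli M = 4 · 5 · 13 · 11 = 2860.
Merge one congruence at a time:
  Start: x ≡ 1 (mod 4).
  Combine with x ≡ 0 (mod 5); new modulus lcm = 20.
    Write x = 1 + 4·t and substitute into x ≡ 0 (mod 5): 4·t ≡ 0 − 1 = -1 (mod 5).
    Reduce coefficients mod 5: 4·t ≡ 4 (mod 5).
    The inverse of 4 mod 5 is 4 (since 4·4 = 16 = 3·5 + 1), so t ≡ 4·4 = 16 ≡ 1 (mod 5).
    Then x = 1 + 4·1 = 5, valid modulo lcm(4, 5) = 20: x ≡ 5 (mod 20).
  Combine with x ≡ 0 (mod 13); new modulus lcm = 260.
    Write x = 5 + 20·t and substitute into x ≡ 0 (mod 13): 20·t ≡ 0 − 5 = -5 (mod 13).
    Reduce coefficients mod 13: 7·t ≡ 8 (mod 13).
    The inverse of 7 mod 13 is 2 (since 7·2 = 14 = 1·13 + 1), so t ≡ 2·8 = 16 ≡ 3 (mod 13).
    Then x = 5 + 20·3 = 65, valid modulo lcm(20, 13) = 260: x ≡ 65 (mod 260).
  Combine with x ≡ 4 (mod 11); new modulus lcm = 2860.
    Write x = 65 + 260·t and substitute into x ≡ 4 (mod 11): 260·t ≡ 4 − 65 = -61 (mod 11).
    Reduce coefficients mod 11: 7·t ≡ 5 (mod 11).
    The inverse of 7 mod 11 is 8 (since 7·8 = 56 = 5·11 + 1), so t ≡ 8·5 = 40 ≡ 7 (mod 11).
    Then x = 65 + 260·7 = 1885, valid modulo lcm(260, 11) = 2860: x ≡ 1885 (mod 2860).
Verify against each original: 1885 mod 4 = 1, 1885 mod 5 = 0, 1885 mod 13 = 0, 1885 mod 11 = 4.

x ≡ 1885 (mod 2860).


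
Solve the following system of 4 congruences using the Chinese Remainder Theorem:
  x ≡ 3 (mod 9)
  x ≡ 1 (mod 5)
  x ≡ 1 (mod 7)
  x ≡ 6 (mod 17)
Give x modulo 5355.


Product of moduli M = 9 · 5 · 7 · 17 = 5355.
Merge one congruence at a time:
  Start: x ≡ 3 (mod 9).
  Combine with x ≡ 1 (mod 5); new modulus lcm = 45.
    Write x = 3 + 9·t and substitute into x ≡ 1 (mod 5): 9·t ≡ 1 − 3 = -2 (mod 5).
    Reduce coefficients mod 5: 4·t ≡ 3 (mod 5).
    The inverse of 4 mod 5 is 4 (since 4·4 = 16 = 3·5 + 1), so t ≡ 4·3 = 12 ≡ 2 (mod 5).
    Then x = 3 + 9·2 = 21, valid modulo lcm(9, 5) = 45: x ≡ 21 (mod 45).
  Combine with x ≡ 1 (mod 7); new modulus lcm = 315.
    Write x = 21 + 45·t and substitute into x ≡ 1 (mod 7): 45·t ≡ 1 − 21 = -20 (mod 7).
    Reduce coefficients mod 7: 3·t ≡ 1 (mod 7).
    The inverse of 3 mod 7 is 5 (since 3·5 = 15 = 2·7 + 1), so t ≡ 5·1 = 5 ≡ 5 (mod 7).
    Then x = 21 + 45·5 = 246, valid modulo lcm(45, 7) = 315: x ≡ 246 (mod 315).
  Combine with x ≡ 6 (mod 17); new modulus lcm = 5355.
    Write x = 246 + 315·t and substitute into x ≡ 6 (mod 17): 315·t ≡ 6 − 246 = -240 (mod 17).
    Reduce coefficients mod 17: 9·t ≡ 15 (mod 17).
    The inverse of 9 mod 17 is 2 (since 9·2 = 18 = 1·17 + 1), so t ≡ 2·15 = 30 ≡ 13 (mod 17).
    Then x = 246 + 315·13 = 4341, valid modulo lcm(315, 17) = 5355: x ≡ 4341 (mod 5355).
Verify against each original: 4341 mod 9 = 3, 4341 mod 5 = 1, 4341 mod 7 = 1, 4341 mod 17 = 6.

x ≡ 4341 (mod 5355).


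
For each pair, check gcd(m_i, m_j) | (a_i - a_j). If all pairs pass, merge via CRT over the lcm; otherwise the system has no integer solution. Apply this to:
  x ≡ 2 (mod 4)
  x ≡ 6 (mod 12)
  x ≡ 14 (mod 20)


Moduli 4, 12, 20 are not pairwise coprime, so CRT works modulo lcm(m_i) when all pairwise compatibility conditions hold.
Pairwise compatibility: gcd(m_i, m_j) must divide a_i - a_j for every pair.
Merge one congruence at a time:
  Start: x ≡ 2 (mod 4).
  Combine with x ≡ 6 (mod 12): gcd(4, 12) = 4; 6 - 2 = 4, which IS divisible by 4, so compatible.
    Write x = 2 + 4·t and substitute into x ≡ 6 (mod 12): 4·t ≡ 6 − 2 = 4 (mod 12).
    Divide the congruence (and modulus) by g = 4: 1·t ≡ 1 (mod 3).
    So t ≡ 1 (mod 3).
    Then x = 2 + 4·1 = 6, valid modulo lcm(4, 12) = 12: x ≡ 6 (mod 12).
  Combine with x ≡ 14 (mod 20): gcd(12, 20) = 4; 14 - 6 = 8, which IS divisible by 4, so compatible.
    Write x = 6 + 12·t and substitute into x ≡ 14 (mod 20): 12·t ≡ 14 − 6 = 8 (mod 20).
    Divide the congruence (and modulus) by g = 4: 3·t ≡ 2 (mod 5).
    The inverse of 3 mod 5 is 2 (since 3·2 = 6 = 1·5 + 1), so t ≡ 2·2 = 4 ≡ 4 (mod 5).
    Then x = 6 + 12·4 = 54, valid modulo lcm(12, 20) = 60: x ≡ 54 (mod 60).
Verify: 54 mod 4 = 2, 54 mod 12 = 6, 54 mod 20 = 14.

x ≡ 54 (mod 60).


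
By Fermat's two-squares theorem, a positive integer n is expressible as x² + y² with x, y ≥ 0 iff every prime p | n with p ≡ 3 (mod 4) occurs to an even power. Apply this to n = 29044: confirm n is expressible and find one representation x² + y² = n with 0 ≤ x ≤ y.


Step 1: Factor n = 29044 = 2^2 · 53 · 137.
Step 2: Check the mod-4 condition on each prime factor: 2 = 2 (special); 53 ≡ 1 (mod 4), exponent 1; 137 ≡ 1 (mod 4), exponent 1.
All primes ≡ 3 (mod 4) appear to even exponent (or don't appear), so by the two-squares theorem n IS expressible as a sum of two squares.
Step 3: Build a representation. Group n = k² · m with k = 2 and m = 53 · 137 = 7261 (a product of primes ≡ 1 (mod 4)); a representation of m scales to one of n via (k·x)² + (k·y)² = k²(x² + y²). Each prime p ≡ 1 (mod 4) is itself a sum of two squares; find a² by testing p − a² for a perfect square:
  53: 53 − 1² = 52, 53 − 2² = 49 = 7² ⇒ 53 = 2² + 7².
  137: 137 − 1² = 136, 137 − 2² = 133, 137 − 3² = 128, 137 − 4² = 121 = 11² ⇒ 137 = 4² + 11².
  Combine using the Brahmagupta–Fibonacci identity (a² + b²)(c² + d²) = (ac − bd)² + (ad + bc)² = (ac + bd)² + (ad − bc)²:
  53 · 137 = 7261: from (2² + 7²)(4² + 11²), take (2·4 − 7·11, 2·11 + 7·4) = (8 − 77, 22 + 28) = (-69, 50); dropping signs (only squares matter) gives (69, 50); check 69² + 50² = 4761 + 2500 = 7261 ✓.
  Scale by k = 2: (2·69, 2·50) = (138, 100).
Step 4: Order so x ≤ y and verify: 100² + 138² = 10000 + 19044 = 29044 = n. ✓

n = 29044 = 100² + 138² (one valid representation with x ≤ y).


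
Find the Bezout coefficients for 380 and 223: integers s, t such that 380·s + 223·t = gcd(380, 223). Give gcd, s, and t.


Euclidean algorithm on (380, 223) — divide until remainder is 0:
  380 = 1 · 223 + 157
  223 = 1 · 157 + 66
  157 = 2 · 66 + 25
  66 = 2 · 25 + 16
  25 = 1 · 16 + 9
  16 = 1 · 9 + 7
  9 = 1 · 7 + 2
  7 = 3 · 2 + 1
  2 = 2 · 1 + 0
gcd(380, 223) = 1.
Track Bezout coefficients alongside the remainders: start with r₀ = 380 = a·1 + b·0 (s = 1, t = 0) and r₁ = 223 = a·0 + b·1 (s = 0, t = 1); each new remainder r_{k+1} = r_{k-1} − q_k·r_k inherits s_{k+1} = s_{k-1} − q_k·s_k, t_{k+1} = t_{k-1} − q_k·t_k, so r_k = a·s_k + b·t_k at every step:
  q = 1: r = 157, s = 1 − 1·0 = 1, t = 0 − 1·1 = -1  (check: 380·1 + 223·(-1) = 157)
  q = 1: r = 66, s = 0 − 1·1 = -1, t = 1 − 1·(-1) = 2  (check: 380·(-1) + 223·2 = 66)
  q = 2: r = 25, s = 1 − 2·(-1) = 3, t = -1 − 2·2 = -5  (check: 380·3 + 223·(-5) = 25)
  q = 2: r = 16, s = -1 − 2·3 = -7, t = 2 − 2·(-5) = 12  (check: 380·(-7) + 223·12 = 16)
  q = 1: r = 9, s = 3 − 1·(-7) = 10, t = -5 − 1·12 = -17  (check: 380·10 + 223·(-17) = 9)
  q = 1: r = 7, s = -7 − 1·10 = -17, t = 12 − 1·(-17) = 29  (check: 380·(-17) + 223·29 = 7)
  q = 1: r = 2, s = 10 − 1·(-17) = 27, t = -17 − 1·29 = -46  (check: 380·27 + 223·(-46) = 2)
  q = 3: r = 1, s = -17 − 3·27 = -98, t = 29 − 3·(-46) = 167  (check: 380·(-98) + 223·167 = 1)
The row with r = 1 (the gcd) gives the Bezout coefficients s = -98, t = 167.
Result: 380 · (-98) + 223 · (167) = 1.

gcd(380, 223) = 1; s = -98, t = 167 (check: 380·(-98) + 223·167 = 1).


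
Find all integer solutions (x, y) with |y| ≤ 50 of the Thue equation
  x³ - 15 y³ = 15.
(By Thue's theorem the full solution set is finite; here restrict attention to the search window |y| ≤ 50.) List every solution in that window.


The equation is x³ - 15y³ = 15. For fixed y, x³ = 15·y³ + 15, so a solution requires the RHS to be a perfect cube.
Strategy: iterate y from -50 to 50, compute RHS = 15·y³ + 15, and check whether it is a (positive or negative) perfect cube.
Check small values of y:
  y = 0: RHS = 15 is not a perfect cube.
  y = 1: RHS = 30 is not a perfect cube.
  y = -1: RHS = 0 = (0)³ ⇒ x = 0 works.
  y = 2: RHS = 135 is not a perfect cube.
  y = -2: RHS = -105 is not a perfect cube.
  y = 3: RHS = 420 is not a perfect cube.
  y = -3: RHS = -390 is not a perfect cube.
Continuing the search up to |y| = 50 finds no further solutions beyond those listed.
Collected solutions: (0, -1).

Solutions (with |y| ≤ 50): (0, -1).


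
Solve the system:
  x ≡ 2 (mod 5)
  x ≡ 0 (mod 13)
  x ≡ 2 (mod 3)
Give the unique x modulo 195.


Moduli 5, 13, 3 are pairwise coprime; by CRT there is a unique solution modulo M = 5 · 13 · 3 = 195.
Solve pairwise, accumulating the modulus:
  Start with x ≡ 2 (mod 5).
  Combine with x ≡ 0 (mod 13): since gcd(5, 13) = 1, we get a unique residue mod 65.
    Write x = 2 + 5·t and substitute into x ≡ 0 (mod 13): 5·t ≡ 0 − 2 = -2 (mod 13).
    Reduce coefficients mod 13: 5·t ≡ 11 (mod 13).
    The inverse of 5 mod 13 is 8 (since 5·8 = 40 = 3·13 + 1), so t ≡ 8·11 = 88 ≡ 10 (mod 13).
    Then x = 2 + 5·10 = 52, valid modulo lcm(5, 13) = 65: x ≡ 52 (mod 65).
  Combine with x ≡ 2 (mod 3): since gcd(65, 3) = 1, we get a unique residue mod 195.
    Write x = 52 + 65·t and substitute into x ≡ 2 (mod 3): 65·t ≡ 2 − 52 = -50 (mod 3).
    Reduce coefficients mod 3: 2·t ≡ 1 (mod 3).
    The inverse of 2 mod 3 is 2 (since 2·2 = 4 = 1·3 + 1), so t ≡ 2·1 = 2 ≡ 2 (mod 3).
    Then x = 52 + 65·2 = 182, valid modulo lcm(65, 3) = 195: x ≡ 182 (mod 195).
Verify: 182 mod 5 = 2 ✓, 182 mod 13 = 0 ✓, 182 mod 3 = 2 ✓.

x ≡ 182 (mod 195).


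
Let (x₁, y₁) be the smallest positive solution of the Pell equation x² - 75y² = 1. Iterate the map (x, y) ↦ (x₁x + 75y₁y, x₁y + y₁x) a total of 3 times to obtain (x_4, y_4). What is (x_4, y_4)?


Step 1: Find the fundamental solution (x₁, y₁) of x² - 75y² = 1.
  Expand √75 as a continued fraction. a₀ = ⌊√75⌋ = 8; iterate m_{k+1} = d_k·a_k − m_k, d_{k+1} = (75 − m_{k+1}²)/d_k, a_{k+1} = ⌊(a₀ + m_{k+1})/d_{k+1}⌋ (starting m₀ = 0, d₀ = 1), with convergents p_k = a_k·p_{k-1} + p_{k-2}, q_k = a_k·q_{k-1} + q_{k-2} (p₋₁ = 1, q₋₁ = 0):
  k = 0: a₀ = 8; p₀/q₀ = 8/1; p₀² − 75·q₀² = 64 − 75 = -11.
  k = 1: m = 8, d = 11, a = ⌊(8 + 8)/11⌋ = 1; p/q = (1·8 + 1)/(1·1 + 0) = 9/1; p² − 75·q² = 81 − 75 = 6.
  k = 2: m = 3, d = 6, a = ⌊(8 + 3)/6⌋ = 1; p/q = (1·9 + 8)/(1·1 + 1) = 17/2; p² − 75·q² = 289 − 300 = -11.
  k = 3: m = 3, d = 11, a = ⌊(8 + 3)/11⌋ = 1; p/q = (1·17 + 9)/(1·2 + 1) = 26/3; p² − 75·q² = 676 − 675 = 1.
  The first convergent with p² − 75·q² = 1 gives the fundamental solution (x₁, y₁) = (26, 3).
Step 2: Apply the recurrence (x_{n+1}, y_{n+1}) = (x₁x_n + 75y₁y_n, x₁y_n + y₁x_n) repeatedly.
  From (x_1, y_1) = (26, 3): x_2 = 26·26 + 75·3·3 = 1351; y_2 = 26·3 + 3·26 = 156.
  From (x_2, y_2) = (1351, 156): x_3 = 26·1351 + 75·3·156 = 70226; y_3 = 26·156 + 3·1351 = 8109.
  From (x_3, y_3) = (70226, 8109): x_4 = 26·70226 + 75·3·8109 = 3650401; y_4 = 26·8109 + 3·70226 = 421512.
Step 3: Verify x_4² - 75·y_4² = 13325427460801 - 13325427460800 = 1 (should be 1). ✓

(x_1, y_1) = (26, 3); (x_4, y_4) = (3650401, 421512).


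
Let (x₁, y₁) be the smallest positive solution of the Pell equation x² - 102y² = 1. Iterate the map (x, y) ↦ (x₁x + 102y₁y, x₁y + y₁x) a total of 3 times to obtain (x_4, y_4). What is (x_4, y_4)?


Step 1: Find the fundamental solution (x₁, y₁) of x² - 102y² = 1.
  Expand √102 as a continued fraction. a₀ = ⌊√102⌋ = 10; iterate m_{k+1} = d_k·a_k − m_k, d_{k+1} = (102 − m_{k+1}²)/d_k, a_{k+1} = ⌊(a₀ + m_{k+1})/d_{k+1}⌋ (starting m₀ = 0, d₀ = 1), with convergents p_k = a_k·p_{k-1} + p_{k-2}, q_k = a_k·q_{k-1} + q_{k-2} (p₋₁ = 1, q₋₁ = 0):
  k = 0: a₀ = 10; p₀/q₀ = 10/1; p₀² − 102·q₀² = 100 − 102 = -2.
  k = 1: m = 10, d = 2, a = ⌊(10 + 10)/2⌋ = 10; p/q = (10·10 + 1)/(10·1 + 0) = 101/10; p² − 102·q² = 10201 − 10200 = 1.
  The first convergent with p² − 102·q² = 1 gives the fundamental solution (x₁, y₁) = (101, 10).
Step 2: Apply the recurrence (x_{n+1}, y_{n+1}) = (x₁x_n + 102y₁y_n, x₁y_n + y₁x_n) repeatedly.
  From (x_1, y_1) = (101, 10): x_2 = 101·101 + 102·10·10 = 20401; y_2 = 101·10 + 10·101 = 2020.
  From (x_2, y_2) = (20401, 2020): x_3 = 101·20401 + 102·10·2020 = 4120901; y_3 = 101·2020 + 10·20401 = 408030.
  From (x_3, y_3) = (4120901, 408030): x_4 = 101·4120901 + 102·10·408030 = 832401601; y_4 = 101·408030 + 10·4120901 = 82420040.
Step 3: Verify x_4² - 102·y_4² = 692892425347363201 - 692892425347363200 = 1 (should be 1). ✓

(x_1, y_1) = (101, 10); (x_4, y_4) = (832401601, 82420040).


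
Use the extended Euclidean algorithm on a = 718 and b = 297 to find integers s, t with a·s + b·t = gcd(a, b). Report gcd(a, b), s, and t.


Euclidean algorithm on (718, 297) — divide until remainder is 0:
  718 = 2 · 297 + 124
  297 = 2 · 124 + 49
  124 = 2 · 49 + 26
  49 = 1 · 26 + 23
  26 = 1 · 23 + 3
  23 = 7 · 3 + 2
  3 = 1 · 2 + 1
  2 = 2 · 1 + 0
gcd(718, 297) = 1.
Track Bezout coefficients alongside the remainders: start with r₀ = 718 = a·1 + b·0 (s = 1, t = 0) and r₁ = 297 = a·0 + b·1 (s = 0, t = 1); each new remainder r_{k+1} = r_{k-1} − q_k·r_k inherits s_{k+1} = s_{k-1} − q_k·s_k, t_{k+1} = t_{k-1} − q_k·t_k, so r_k = a·s_k + b·t_k at every step:
  q = 2: r = 124, s = 1 − 2·0 = 1, t = 0 − 2·1 = -2  (check: 718·1 + 297·(-2) = 124)
  q = 2: r = 49, s = 0 − 2·1 = -2, t = 1 − 2·(-2) = 5  (check: 718·(-2) + 297·5 = 49)
  q = 2: r = 26, s = 1 − 2·(-2) = 5, t = -2 − 2·5 = -12  (check: 718·5 + 297·(-12) = 26)
  q = 1: r = 23, s = -2 − 1·5 = -7, t = 5 − 1·(-12) = 17  (check: 718·(-7) + 297·17 = 23)
  q = 1: r = 3, s = 5 − 1·(-7) = 12, t = -12 − 1·17 = -29  (check: 718·12 + 297·(-29) = 3)
  q = 7: r = 2, s = -7 − 7·12 = -91, t = 17 − 7·(-29) = 220  (check: 718·(-91) + 297·220 = 2)
  q = 1: r = 1, s = 12 − 1·(-91) = 103, t = -29 − 1·220 = -249  (check: 718·103 + 297·(-249) = 1)
The row with r = 1 (the gcd) gives the Bezout coefficients s = 103, t = -249.
Result: 718 · (103) + 297 · (-249) = 1.

gcd(718, 297) = 1; s = 103, t = -249 (check: 718·103 + 297·(-249) = 1).


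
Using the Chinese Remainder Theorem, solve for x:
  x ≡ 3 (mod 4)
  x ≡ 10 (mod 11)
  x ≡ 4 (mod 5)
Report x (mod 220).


Moduli 4, 11, 5 are pairwise coprime; by CRT there is a unique solution modulo M = 4 · 11 · 5 = 220.
Solve pairwise, accumulating the modulus:
  Start with x ≡ 3 (mod 4).
  Combine with x ≡ 10 (mod 11): since gcd(4, 11) = 1, we get a unique residue mod 44.
    Write x = 3 + 4·t and substitute into x ≡ 10 (mod 11): 4·t ≡ 10 − 3 = 7 (mod 11).
    The inverse of 4 mod 11 is 3 (since 4·3 = 12 = 1·11 + 1), so t ≡ 3·7 = 21 ≡ 10 (mod 11).
    Then x = 3 + 4·10 = 43, valid modulo lcm(4, 11) = 44: x ≡ 43 (mod 44).
  Combine with x ≡ 4 (mod 5): since gcd(44, 5) = 1, we get a unique residue mod 220.
    Write x = 43 + 44·t and substitute into x ≡ 4 (mod 5): 44·t ≡ 4 − 43 = -39 (mod 5).
    Reduce coefficients mod 5: 4·t ≡ 1 (mod 5).
    The inverse of 4 mod 5 is 4 (since 4·4 = 16 = 3·5 + 1), so t ≡ 4·1 = 4 ≡ 4 (mod 5).
    Then x = 43 + 44·4 = 219, valid modulo lcm(44, 5) = 220: x ≡ 219 (mod 220).
Verify: 219 mod 4 = 3 ✓, 219 mod 11 = 10 ✓, 219 mod 5 = 4 ✓.

x ≡ 219 (mod 220).


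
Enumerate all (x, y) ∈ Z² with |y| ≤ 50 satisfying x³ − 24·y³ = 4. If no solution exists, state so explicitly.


The equation is x³ - 24y³ = 4. For fixed y, x³ = 24·y³ + 4, so a solution requires the RHS to be a perfect cube.
Strategy: iterate y from -50 to 50, compute RHS = 24·y³ + 4, and check whether it is a (positive or negative) perfect cube.
Check small values of y:
  y = 0: RHS = 4 is not a perfect cube.
  y = 1: RHS = 28 is not a perfect cube.
  y = -1: RHS = -20 is not a perfect cube.
  y = 2: RHS = 196 is not a perfect cube.
  y = -2: RHS = -188 is not a perfect cube.
  y = 3: RHS = 652 is not a perfect cube.
  y = -3: RHS = -644 is not a perfect cube.
Continuing the search up to |y| = 50 finds no solutions either.
No (x, y) in the scanned range satisfies the equation.

No integer solutions with |y| ≤ 50.


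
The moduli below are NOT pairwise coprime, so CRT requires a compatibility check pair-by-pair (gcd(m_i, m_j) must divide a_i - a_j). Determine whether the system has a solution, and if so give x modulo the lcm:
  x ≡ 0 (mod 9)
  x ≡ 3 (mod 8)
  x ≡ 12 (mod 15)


Moduli 9, 8, 15 are not pairwise coprime, so CRT works modulo lcm(m_i) when all pairwise compatibility conditions hold.
Pairwise compatibility: gcd(m_i, m_j) must divide a_i - a_j for every pair.
Merge one congruence at a time:
  Start: x ≡ 0 (mod 9).
  Combine with x ≡ 3 (mod 8): gcd(9, 8) = 1; 3 - 0 = 3, which IS divisible by 1, so compatible.
    Write x = 0 + 9·t and substitute into x ≡ 3 (mod 8): 9·t ≡ 3 − 0 = 3 (mod 8).
    Reduce coefficients mod 8: 1·t ≡ 3 (mod 8).
    So t ≡ 3 (mod 8).
    Then x = 0 + 9·3 = 27, valid modulo lcm(9, 8) = 72: x ≡ 27 (mod 72).
  Combine with x ≡ 12 (mod 15): gcd(72, 15) = 3; 12 - 27 = -15, which IS divisible by 3, so compatible.
    Write x = 27 + 72·t and substitute into x ≡ 12 (mod 15): 72·t ≡ 12 − 27 = -15 (mod 15).
    Divide the congruence (and modulus) by g = 3: 24·t ≡ -5 (mod 5).
    Reduce coefficients mod 5: 4·t ≡ 0 (mod 5).
    The inverse of 4 mod 5 is 4 (since 4·4 = 16 = 3·5 + 1), so t ≡ 4·0 = 0 ≡ 0 (mod 5).
    Then x = 27 + 72·0 = 27, valid modulo lcm(72, 15) = 360: x ≡ 27 (mod 360).
Verify: 27 mod 9 = 0, 27 mod 8 = 3, 27 mod 15 = 12.

x ≡ 27 (mod 360).


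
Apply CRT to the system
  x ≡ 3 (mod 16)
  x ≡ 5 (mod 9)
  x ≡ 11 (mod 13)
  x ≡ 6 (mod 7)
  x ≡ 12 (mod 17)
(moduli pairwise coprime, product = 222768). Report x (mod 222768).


Product of moduli M = 16 · 9 · 13 · 7 · 17 = 222768.
Merge one congruence at a time:
  Start: x ≡ 3 (mod 16).
  Combine with x ≡ 5 (mod 9); new modulus lcm = 144.
    Write x = 3 + 16·t and substitute into x ≡ 5 (mod 9): 16·t ≡ 5 − 3 = 2 (mod 9).
    Reduce coefficients mod 9: 7·t ≡ 2 (mod 9).
    The inverse of 7 mod 9 is 4 (since 7·4 = 28 = 3·9 + 1), so t ≡ 4·2 = 8 ≡ 8 (mod 9).
    Then x = 3 + 16·8 = 131, valid modulo lcm(16, 9) = 144: x ≡ 131 (mod 144).
  Combine with x ≡ 11 (mod 13); new modulus lcm = 1872.
    Write x = 131 + 144·t and substitute into x ≡ 11 (mod 13): 144·t ≡ 11 − 131 = -120 (mod 13).
    Reduce coefficients mod 13: 1·t ≡ 10 (mod 13).
    So t ≡ 10 (mod 13).
    Then x = 131 + 144·10 = 1571, valid modulo lcm(144, 13) = 1872: x ≡ 1571 (mod 1872).
  Combine with x ≡ 6 (mod 7); new modulus lcm = 13104.
    Write x = 1571 + 1872·t and substitute into x ≡ 6 (mod 7): 1872·t ≡ 6 − 1571 = -1565 (mod 7).
    Reduce coefficients mod 7: 3·t ≡ 3 (mod 7).
    The inverse of 3 mod 7 is 5 (since 3·5 = 15 = 2·7 + 1), so t ≡ 5·3 = 15 ≡ 1 (mod 7).
    Then x = 1571 + 1872·1 = 3443, valid modulo lcm(1872, 7) = 13104: x ≡ 3443 (mod 13104).
  Combine with x ≡ 12 (mod 17); new modulus lcm = 222768.
    Write x = 3443 + 13104·t and substitute into x ≡ 12 (mod 17): 13104·t ≡ 12 − 3443 = -3431 (mod 17).
    Reduce coefficients mod 17: 14·t ≡ 3 (mod 17).
    The inverse of 14 mod 17 is 11 (since 14·11 = 154 = 9·17 + 1), so t ≡ 11·3 = 33 ≡ 16 (mod 17).
    Then x = 3443 + 13104·16 = 213107, valid modulo lcm(13104, 17) = 222768: x ≡ 213107 (mod 222768).
Verify against each original: 213107 mod 16 = 3, 213107 mod 9 = 5, 213107 mod 13 = 11, 213107 mod 7 = 6, 213107 mod 17 = 12.

x ≡ 213107 (mod 222768).


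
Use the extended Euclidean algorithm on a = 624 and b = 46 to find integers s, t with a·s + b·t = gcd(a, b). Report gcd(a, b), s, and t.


Euclidean algorithm on (624, 46) — divide until remainder is 0:
  624 = 13 · 46 + 26
  46 = 1 · 26 + 20
  26 = 1 · 20 + 6
  20 = 3 · 6 + 2
  6 = 3 · 2 + 0
gcd(624, 46) = 2.
Track Bezout coefficients alongside the remainders: start with r₀ = 624 = a·1 + b·0 (s = 1, t = 0) and r₁ = 46 = a·0 + b·1 (s = 0, t = 1); each new remainder r_{k+1} = r_{k-1} − q_k·r_k inherits s_{k+1} = s_{k-1} − q_k·s_k, t_{k+1} = t_{k-1} − q_k·t_k, so r_k = a·s_k + b·t_k at every step:
  q = 13: r = 26, s = 1 − 13·0 = 1, t = 0 − 13·1 = -13  (check: 624·1 + 46·(-13) = 26)
  q = 1: r = 20, s = 0 − 1·1 = -1, t = 1 − 1·(-13) = 14  (check: 624·(-1) + 46·14 = 20)
  q = 1: r = 6, s = 1 − 1·(-1) = 2, t = -13 − 1·14 = -27  (check: 624·2 + 46·(-27) = 6)
  q = 3: r = 2, s = -1 − 3·2 = -7, t = 14 − 3·(-27) = 95  (check: 624·(-7) + 46·95 = 2)
The row with r = 2 (the gcd) gives the Bezout coefficients s = -7, t = 95.
Result: 624 · (-7) + 46 · (95) = 2.

gcd(624, 46) = 2; s = -7, t = 95 (check: 624·(-7) + 46·95 = 2).


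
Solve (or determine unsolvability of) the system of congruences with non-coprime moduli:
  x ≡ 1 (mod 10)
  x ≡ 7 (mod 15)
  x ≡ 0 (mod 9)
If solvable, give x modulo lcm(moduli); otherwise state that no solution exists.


Moduli 10, 15, 9 are not pairwise coprime, so CRT works modulo lcm(m_i) when all pairwise compatibility conditions hold.
Pairwise compatibility: gcd(m_i, m_j) must divide a_i - a_j for every pair.
Merge one congruence at a time:
  Start: x ≡ 1 (mod 10).
  Combine with x ≡ 7 (mod 15): gcd(10, 15) = 5, and 7 - 1 = 6 is NOT divisible by 5.
    ⇒ system is inconsistent (no integer solution).

No solution (the system is inconsistent).


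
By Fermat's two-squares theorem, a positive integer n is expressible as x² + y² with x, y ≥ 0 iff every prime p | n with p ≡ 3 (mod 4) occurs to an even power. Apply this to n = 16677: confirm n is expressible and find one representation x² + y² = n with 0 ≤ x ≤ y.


Step 1: Factor n = 16677 = 3^2 · 17 · 109.
Step 2: Check the mod-4 condition on each prime factor: 3 ≡ 3 (mod 4), exponent 2 (must be even); 17 ≡ 1 (mod 4), exponent 1; 109 ≡ 1 (mod 4), exponent 1.
All primes ≡ 3 (mod 4) appear to even exponent (or don't appear), so by the two-squares theorem n IS expressible as a sum of two squares.
Step 3: Build a representation. Group n = k² · m with k = 3 and m = 17 · 109 = 1853 (a product of primes ≡ 1 (mod 4)); a representation of m scales to one of n via (k·x)² + (k·y)² = k²(x² + y²). Each prime p ≡ 1 (mod 4) is itself a sum of two squares; find a² by testing p − a² for a perfect square:
  17: 17 − 1² = 16 = 4² ⇒ 17 = 1² + 4².
  109: 109 − 1² = 108, 109 − 2² = 105, 109 − 3² = 100 = 10² ⇒ 109 = 3² + 10².
  Combine using the Brahmagupta–Fibonacci identity (a² + b²)(c² + d²) = (ac − bd)² + (ad + bc)² = (ac + bd)² + (ad − bc)²:
  17 · 109 = 1853: from (1² + 4²)(3² + 10²), take (1·3 − 4·10, 1·10 + 4·3) = (3 − 40, 10 + 12) = (-37, 22); dropping signs (only squares matter) gives (37, 22); check 37² + 22² = 1369 + 484 = 1853 ✓.
  Scale by k = 3: (3·37, 3·22) = (111, 66).
Step 4: Order so x ≤ y and verify: 66² + 111² = 4356 + 12321 = 16677 = n. ✓

n = 16677 = 66² + 111² (one valid representation with x ≤ y).


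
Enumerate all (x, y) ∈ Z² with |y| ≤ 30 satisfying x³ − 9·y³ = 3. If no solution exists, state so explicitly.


The equation is x³ - 9y³ = 3. For fixed y, x³ = 9·y³ + 3, so a solution requires the RHS to be a perfect cube.
Strategy: iterate y from -30 to 30, compute RHS = 9·y³ + 3, and check whether it is a (positive or negative) perfect cube.
Check small values of y:
  y = 0: RHS = 3 is not a perfect cube.
  y = 1: RHS = 12 is not a perfect cube.
  y = -1: RHS = -6 is not a perfect cube.
  y = 2: RHS = 75 is not a perfect cube.
  y = -2: RHS = -69 is not a perfect cube.
  y = 3: RHS = 246 is not a perfect cube.
  y = -3: RHS = -240 is not a perfect cube.
Continuing the search up to |y| = 30 finds no solutions either.
No (x, y) in the scanned range satisfies the equation.

No integer solutions with |y| ≤ 30.


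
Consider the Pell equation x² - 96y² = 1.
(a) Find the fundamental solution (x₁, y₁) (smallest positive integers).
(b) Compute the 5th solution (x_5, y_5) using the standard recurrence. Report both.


Step 1: Find the fundamental solution (x₁, y₁) of x² - 96y² = 1.
  Expand √96 as a continued fraction. a₀ = ⌊√96⌋ = 9; iterate m_{k+1} = d_k·a_k − m_k, d_{k+1} = (96 − m_{k+1}²)/d_k, a_{k+1} = ⌊(a₀ + m_{k+1})/d_{k+1}⌋ (starting m₀ = 0, d₀ = 1), with convergents p_k = a_k·p_{k-1} + p_{k-2}, q_k = a_k·q_{k-1} + q_{k-2} (p₋₁ = 1, q₋₁ = 0):
  k = 0: a₀ = 9; p₀/q₀ = 9/1; p₀² − 96·q₀² = 81 − 96 = -15.
  k = 1: m = 9, d = 15, a = ⌊(9 + 9)/15⌋ = 1; p/q = (1·9 + 1)/(1·1 + 0) = 10/1; p² − 96·q² = 100 − 96 = 4.
  k = 2: m = 6, d = 4, a = ⌊(9 + 6)/4⌋ = 3; p/q = (3·10 + 9)/(3·1 + 1) = 39/4; p² − 96·q² = 1521 − 1536 = -15.
  k = 3: m = 6, d = 15, a = ⌊(9 + 6)/15⌋ = 1; p/q = (1·39 + 10)/(1·4 + 1) = 49/5; p² − 96·q² = 2401 − 2400 = 1.
  The first convergent with p² − 96·q² = 1 gives the fundamental solution (x₁, y₁) = (49, 5).
Step 2: Apply the recurrence (x_{n+1}, y_{n+1}) = (x₁x_n + 96y₁y_n, x₁y_n + y₁x_n) repeatedly.
  From (x_1, y_1) = (49, 5): x_2 = 49·49 + 96·5·5 = 4801; y_2 = 49·5 + 5·49 = 490.
  From (x_2, y_2) = (4801, 490): x_3 = 49·4801 + 96·5·490 = 470449; y_3 = 49·490 + 5·4801 = 48015.
  From (x_3, y_3) = (470449, 48015): x_4 = 49·470449 + 96·5·48015 = 46099201; y_4 = 49·48015 + 5·470449 = 4704980.
  From (x_4, y_4) = (46099201, 4704980): x_5 = 49·46099201 + 96·5·4704980 = 4517251249; y_5 = 49·4704980 + 5·46099201 = 461040025.
Step 3: Verify x_5² - 96·y_5² = 20405558846592060001 - 20405558846592060000 = 1 (should be 1). ✓

(x_1, y_1) = (49, 5); (x_5, y_5) = (4517251249, 461040025).
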